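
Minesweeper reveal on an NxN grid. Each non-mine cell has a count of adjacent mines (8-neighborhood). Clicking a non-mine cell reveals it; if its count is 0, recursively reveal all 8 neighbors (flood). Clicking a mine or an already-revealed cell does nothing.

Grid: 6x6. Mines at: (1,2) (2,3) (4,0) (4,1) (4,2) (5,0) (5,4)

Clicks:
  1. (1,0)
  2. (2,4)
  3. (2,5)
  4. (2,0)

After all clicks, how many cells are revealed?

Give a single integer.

Answer: 20

Derivation:
Click 1 (1,0) count=0: revealed 8 new [(0,0) (0,1) (1,0) (1,1) (2,0) (2,1) (3,0) (3,1)] -> total=8
Click 2 (2,4) count=1: revealed 1 new [(2,4)] -> total=9
Click 3 (2,5) count=0: revealed 11 new [(0,3) (0,4) (0,5) (1,3) (1,4) (1,5) (2,5) (3,4) (3,5) (4,4) (4,5)] -> total=20
Click 4 (2,0) count=0: revealed 0 new [(none)] -> total=20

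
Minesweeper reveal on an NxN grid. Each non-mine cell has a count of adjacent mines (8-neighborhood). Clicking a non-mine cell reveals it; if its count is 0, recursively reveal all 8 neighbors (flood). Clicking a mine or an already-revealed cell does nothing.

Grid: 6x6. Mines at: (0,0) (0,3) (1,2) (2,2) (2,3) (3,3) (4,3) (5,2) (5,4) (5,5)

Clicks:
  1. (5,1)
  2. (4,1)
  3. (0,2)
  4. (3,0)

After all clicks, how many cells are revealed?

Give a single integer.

Answer: 11

Derivation:
Click 1 (5,1) count=1: revealed 1 new [(5,1)] -> total=1
Click 2 (4,1) count=1: revealed 1 new [(4,1)] -> total=2
Click 3 (0,2) count=2: revealed 1 new [(0,2)] -> total=3
Click 4 (3,0) count=0: revealed 8 new [(1,0) (1,1) (2,0) (2,1) (3,0) (3,1) (4,0) (5,0)] -> total=11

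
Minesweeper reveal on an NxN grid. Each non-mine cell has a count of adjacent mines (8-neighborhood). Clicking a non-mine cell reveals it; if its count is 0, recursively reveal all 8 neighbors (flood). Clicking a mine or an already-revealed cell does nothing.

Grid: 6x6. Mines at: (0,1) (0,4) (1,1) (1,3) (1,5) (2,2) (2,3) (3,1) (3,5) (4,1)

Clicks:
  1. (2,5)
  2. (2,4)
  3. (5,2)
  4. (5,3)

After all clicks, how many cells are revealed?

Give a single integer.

Click 1 (2,5) count=2: revealed 1 new [(2,5)] -> total=1
Click 2 (2,4) count=4: revealed 1 new [(2,4)] -> total=2
Click 3 (5,2) count=1: revealed 1 new [(5,2)] -> total=3
Click 4 (5,3) count=0: revealed 10 new [(3,2) (3,3) (3,4) (4,2) (4,3) (4,4) (4,5) (5,3) (5,4) (5,5)] -> total=13

Answer: 13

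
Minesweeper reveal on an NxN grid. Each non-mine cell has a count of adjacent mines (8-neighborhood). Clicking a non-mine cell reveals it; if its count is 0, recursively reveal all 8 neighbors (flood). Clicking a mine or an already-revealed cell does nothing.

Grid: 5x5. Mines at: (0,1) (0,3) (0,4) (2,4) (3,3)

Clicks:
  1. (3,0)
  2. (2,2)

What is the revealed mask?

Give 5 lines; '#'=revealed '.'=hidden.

Answer: .....
###..
###..
###..
###..

Derivation:
Click 1 (3,0) count=0: revealed 12 new [(1,0) (1,1) (1,2) (2,0) (2,1) (2,2) (3,0) (3,1) (3,2) (4,0) (4,1) (4,2)] -> total=12
Click 2 (2,2) count=1: revealed 0 new [(none)] -> total=12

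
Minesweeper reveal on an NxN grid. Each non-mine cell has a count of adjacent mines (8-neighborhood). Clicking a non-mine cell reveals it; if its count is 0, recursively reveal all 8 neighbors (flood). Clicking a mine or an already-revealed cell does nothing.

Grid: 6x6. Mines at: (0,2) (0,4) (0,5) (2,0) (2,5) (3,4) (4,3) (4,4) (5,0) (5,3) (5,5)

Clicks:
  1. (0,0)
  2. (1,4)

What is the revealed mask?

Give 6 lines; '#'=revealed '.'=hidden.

Answer: ##....
##..#.
......
......
......
......

Derivation:
Click 1 (0,0) count=0: revealed 4 new [(0,0) (0,1) (1,0) (1,1)] -> total=4
Click 2 (1,4) count=3: revealed 1 new [(1,4)] -> total=5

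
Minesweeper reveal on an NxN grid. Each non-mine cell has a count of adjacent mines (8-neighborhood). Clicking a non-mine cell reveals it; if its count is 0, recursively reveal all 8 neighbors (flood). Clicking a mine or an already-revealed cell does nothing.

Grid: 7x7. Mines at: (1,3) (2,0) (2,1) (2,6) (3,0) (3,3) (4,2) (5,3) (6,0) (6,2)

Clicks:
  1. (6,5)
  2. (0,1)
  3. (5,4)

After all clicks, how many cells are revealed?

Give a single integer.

Click 1 (6,5) count=0: revealed 12 new [(3,4) (3,5) (3,6) (4,4) (4,5) (4,6) (5,4) (5,5) (5,6) (6,4) (6,5) (6,6)] -> total=12
Click 2 (0,1) count=0: revealed 6 new [(0,0) (0,1) (0,2) (1,0) (1,1) (1,2)] -> total=18
Click 3 (5,4) count=1: revealed 0 new [(none)] -> total=18

Answer: 18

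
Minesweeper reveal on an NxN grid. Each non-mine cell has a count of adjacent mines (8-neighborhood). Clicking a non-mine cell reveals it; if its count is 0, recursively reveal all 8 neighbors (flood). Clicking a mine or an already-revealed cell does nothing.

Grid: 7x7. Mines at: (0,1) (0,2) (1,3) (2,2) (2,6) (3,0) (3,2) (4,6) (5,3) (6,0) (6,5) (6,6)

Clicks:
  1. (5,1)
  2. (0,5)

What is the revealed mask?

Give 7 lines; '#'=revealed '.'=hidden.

Click 1 (5,1) count=1: revealed 1 new [(5,1)] -> total=1
Click 2 (0,5) count=0: revealed 6 new [(0,4) (0,5) (0,6) (1,4) (1,5) (1,6)] -> total=7

Answer: ....###
....###
.......
.......
.......
.#.....
.......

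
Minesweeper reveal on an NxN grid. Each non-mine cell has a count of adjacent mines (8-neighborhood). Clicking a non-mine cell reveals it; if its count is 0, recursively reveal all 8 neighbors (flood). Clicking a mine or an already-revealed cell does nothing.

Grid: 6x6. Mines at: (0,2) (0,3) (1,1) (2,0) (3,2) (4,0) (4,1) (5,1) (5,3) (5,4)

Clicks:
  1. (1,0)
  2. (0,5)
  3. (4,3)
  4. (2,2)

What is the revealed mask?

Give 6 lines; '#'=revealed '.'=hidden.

Answer: ....##
#..###
..####
...###
...###
......

Derivation:
Click 1 (1,0) count=2: revealed 1 new [(1,0)] -> total=1
Click 2 (0,5) count=0: revealed 14 new [(0,4) (0,5) (1,3) (1,4) (1,5) (2,3) (2,4) (2,5) (3,3) (3,4) (3,5) (4,3) (4,4) (4,5)] -> total=15
Click 3 (4,3) count=3: revealed 0 new [(none)] -> total=15
Click 4 (2,2) count=2: revealed 1 new [(2,2)] -> total=16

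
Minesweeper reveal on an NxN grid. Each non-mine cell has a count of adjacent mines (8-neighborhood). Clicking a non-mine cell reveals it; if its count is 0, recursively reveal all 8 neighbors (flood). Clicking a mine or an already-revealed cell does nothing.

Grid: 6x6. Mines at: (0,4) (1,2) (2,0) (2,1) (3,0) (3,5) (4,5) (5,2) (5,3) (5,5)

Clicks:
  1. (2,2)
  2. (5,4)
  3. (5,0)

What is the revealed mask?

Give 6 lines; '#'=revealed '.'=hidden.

Answer: ......
......
..#...
......
##....
##..#.

Derivation:
Click 1 (2,2) count=2: revealed 1 new [(2,2)] -> total=1
Click 2 (5,4) count=3: revealed 1 new [(5,4)] -> total=2
Click 3 (5,0) count=0: revealed 4 new [(4,0) (4,1) (5,0) (5,1)] -> total=6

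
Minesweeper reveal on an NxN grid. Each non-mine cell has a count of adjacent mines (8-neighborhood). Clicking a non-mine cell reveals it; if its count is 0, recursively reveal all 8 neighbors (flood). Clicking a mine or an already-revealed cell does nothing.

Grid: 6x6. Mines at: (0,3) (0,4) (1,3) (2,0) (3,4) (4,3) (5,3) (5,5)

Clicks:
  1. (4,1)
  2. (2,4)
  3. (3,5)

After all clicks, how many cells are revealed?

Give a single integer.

Click 1 (4,1) count=0: revealed 9 new [(3,0) (3,1) (3,2) (4,0) (4,1) (4,2) (5,0) (5,1) (5,2)] -> total=9
Click 2 (2,4) count=2: revealed 1 new [(2,4)] -> total=10
Click 3 (3,5) count=1: revealed 1 new [(3,5)] -> total=11

Answer: 11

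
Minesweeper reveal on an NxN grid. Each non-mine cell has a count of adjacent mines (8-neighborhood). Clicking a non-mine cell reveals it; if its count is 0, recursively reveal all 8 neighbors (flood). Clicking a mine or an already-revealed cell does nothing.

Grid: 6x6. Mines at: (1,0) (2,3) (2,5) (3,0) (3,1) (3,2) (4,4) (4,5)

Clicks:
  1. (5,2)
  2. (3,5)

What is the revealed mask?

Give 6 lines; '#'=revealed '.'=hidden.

Click 1 (5,2) count=0: revealed 8 new [(4,0) (4,1) (4,2) (4,3) (5,0) (5,1) (5,2) (5,3)] -> total=8
Click 2 (3,5) count=3: revealed 1 new [(3,5)] -> total=9

Answer: ......
......
......
.....#
####..
####..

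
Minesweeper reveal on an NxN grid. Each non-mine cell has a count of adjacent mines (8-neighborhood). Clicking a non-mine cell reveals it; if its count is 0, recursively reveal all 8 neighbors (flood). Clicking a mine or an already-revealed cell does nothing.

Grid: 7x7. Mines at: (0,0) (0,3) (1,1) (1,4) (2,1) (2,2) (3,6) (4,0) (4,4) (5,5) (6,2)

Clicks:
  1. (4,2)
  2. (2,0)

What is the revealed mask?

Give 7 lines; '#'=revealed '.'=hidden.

Answer: .......
.......
#......
.###...
.###...
.###...
.......

Derivation:
Click 1 (4,2) count=0: revealed 9 new [(3,1) (3,2) (3,3) (4,1) (4,2) (4,3) (5,1) (5,2) (5,3)] -> total=9
Click 2 (2,0) count=2: revealed 1 new [(2,0)] -> total=10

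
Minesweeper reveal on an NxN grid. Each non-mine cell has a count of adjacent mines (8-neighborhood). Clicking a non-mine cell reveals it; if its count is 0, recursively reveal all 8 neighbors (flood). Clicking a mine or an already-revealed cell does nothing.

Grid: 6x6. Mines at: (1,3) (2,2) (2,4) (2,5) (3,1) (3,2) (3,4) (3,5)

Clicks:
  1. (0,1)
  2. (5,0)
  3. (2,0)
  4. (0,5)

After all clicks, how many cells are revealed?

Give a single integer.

Answer: 24

Derivation:
Click 1 (0,1) count=0: revealed 8 new [(0,0) (0,1) (0,2) (1,0) (1,1) (1,2) (2,0) (2,1)] -> total=8
Click 2 (5,0) count=0: revealed 12 new [(4,0) (4,1) (4,2) (4,3) (4,4) (4,5) (5,0) (5,1) (5,2) (5,3) (5,4) (5,5)] -> total=20
Click 3 (2,0) count=1: revealed 0 new [(none)] -> total=20
Click 4 (0,5) count=0: revealed 4 new [(0,4) (0,5) (1,4) (1,5)] -> total=24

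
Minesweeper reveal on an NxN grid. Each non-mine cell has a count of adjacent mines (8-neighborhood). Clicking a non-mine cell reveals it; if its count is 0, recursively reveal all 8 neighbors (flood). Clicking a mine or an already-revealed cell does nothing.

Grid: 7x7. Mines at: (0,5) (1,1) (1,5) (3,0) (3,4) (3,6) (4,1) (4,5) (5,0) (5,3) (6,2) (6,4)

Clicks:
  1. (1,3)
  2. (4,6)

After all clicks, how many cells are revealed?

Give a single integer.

Click 1 (1,3) count=0: revealed 9 new [(0,2) (0,3) (0,4) (1,2) (1,3) (1,4) (2,2) (2,3) (2,4)] -> total=9
Click 2 (4,6) count=2: revealed 1 new [(4,6)] -> total=10

Answer: 10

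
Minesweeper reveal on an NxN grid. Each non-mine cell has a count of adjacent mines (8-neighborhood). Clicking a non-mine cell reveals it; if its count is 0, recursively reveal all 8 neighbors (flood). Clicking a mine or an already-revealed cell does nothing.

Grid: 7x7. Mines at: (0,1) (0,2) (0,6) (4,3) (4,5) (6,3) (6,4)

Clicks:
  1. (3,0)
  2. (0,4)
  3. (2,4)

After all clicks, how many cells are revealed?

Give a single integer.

Click 1 (3,0) count=0: revealed 33 new [(0,3) (0,4) (0,5) (1,0) (1,1) (1,2) (1,3) (1,4) (1,5) (1,6) (2,0) (2,1) (2,2) (2,3) (2,4) (2,5) (2,6) (3,0) (3,1) (3,2) (3,3) (3,4) (3,5) (3,6) (4,0) (4,1) (4,2) (5,0) (5,1) (5,2) (6,0) (6,1) (6,2)] -> total=33
Click 2 (0,4) count=0: revealed 0 new [(none)] -> total=33
Click 3 (2,4) count=0: revealed 0 new [(none)] -> total=33

Answer: 33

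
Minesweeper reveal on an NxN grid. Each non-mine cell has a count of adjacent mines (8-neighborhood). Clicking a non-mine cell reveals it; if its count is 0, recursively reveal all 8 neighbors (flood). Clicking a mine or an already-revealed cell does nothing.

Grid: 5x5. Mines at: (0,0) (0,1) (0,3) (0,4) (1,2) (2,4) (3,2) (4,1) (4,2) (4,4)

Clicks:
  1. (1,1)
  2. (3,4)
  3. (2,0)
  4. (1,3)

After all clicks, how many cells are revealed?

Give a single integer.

Click 1 (1,1) count=3: revealed 1 new [(1,1)] -> total=1
Click 2 (3,4) count=2: revealed 1 new [(3,4)] -> total=2
Click 3 (2,0) count=0: revealed 5 new [(1,0) (2,0) (2,1) (3,0) (3,1)] -> total=7
Click 4 (1,3) count=4: revealed 1 new [(1,3)] -> total=8

Answer: 8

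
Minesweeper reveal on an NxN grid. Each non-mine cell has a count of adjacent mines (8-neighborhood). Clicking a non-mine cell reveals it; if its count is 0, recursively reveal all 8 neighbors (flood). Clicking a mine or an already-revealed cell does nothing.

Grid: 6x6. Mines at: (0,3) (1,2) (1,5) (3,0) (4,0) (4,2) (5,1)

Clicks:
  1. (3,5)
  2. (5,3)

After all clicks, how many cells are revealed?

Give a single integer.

Click 1 (3,5) count=0: revealed 12 new [(2,3) (2,4) (2,5) (3,3) (3,4) (3,5) (4,3) (4,4) (4,5) (5,3) (5,4) (5,5)] -> total=12
Click 2 (5,3) count=1: revealed 0 new [(none)] -> total=12

Answer: 12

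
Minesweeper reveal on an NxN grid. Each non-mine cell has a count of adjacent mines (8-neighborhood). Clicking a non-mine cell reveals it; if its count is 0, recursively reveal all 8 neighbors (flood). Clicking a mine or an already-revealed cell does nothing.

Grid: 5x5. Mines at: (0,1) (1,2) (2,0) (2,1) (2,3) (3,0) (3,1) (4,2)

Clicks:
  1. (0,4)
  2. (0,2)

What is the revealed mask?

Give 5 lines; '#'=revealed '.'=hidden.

Answer: ..###
...##
.....
.....
.....

Derivation:
Click 1 (0,4) count=0: revealed 4 new [(0,3) (0,4) (1,3) (1,4)] -> total=4
Click 2 (0,2) count=2: revealed 1 new [(0,2)] -> total=5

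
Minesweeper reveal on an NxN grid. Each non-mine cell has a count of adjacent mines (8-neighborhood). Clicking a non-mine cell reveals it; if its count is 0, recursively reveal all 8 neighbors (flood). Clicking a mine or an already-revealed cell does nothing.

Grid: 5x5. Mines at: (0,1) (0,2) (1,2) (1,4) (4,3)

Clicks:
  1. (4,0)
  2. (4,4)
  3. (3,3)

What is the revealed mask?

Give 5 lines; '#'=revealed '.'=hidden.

Answer: .....
##...
###..
####.
###.#

Derivation:
Click 1 (4,0) count=0: revealed 11 new [(1,0) (1,1) (2,0) (2,1) (2,2) (3,0) (3,1) (3,2) (4,0) (4,1) (4,2)] -> total=11
Click 2 (4,4) count=1: revealed 1 new [(4,4)] -> total=12
Click 3 (3,3) count=1: revealed 1 new [(3,3)] -> total=13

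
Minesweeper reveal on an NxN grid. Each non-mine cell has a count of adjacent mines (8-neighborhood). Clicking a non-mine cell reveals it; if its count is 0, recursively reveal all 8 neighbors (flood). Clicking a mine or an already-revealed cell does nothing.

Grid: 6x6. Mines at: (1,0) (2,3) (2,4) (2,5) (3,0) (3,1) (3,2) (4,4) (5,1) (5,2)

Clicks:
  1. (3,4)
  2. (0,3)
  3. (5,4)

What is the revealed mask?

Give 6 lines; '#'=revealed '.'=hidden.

Click 1 (3,4) count=4: revealed 1 new [(3,4)] -> total=1
Click 2 (0,3) count=0: revealed 10 new [(0,1) (0,2) (0,3) (0,4) (0,5) (1,1) (1,2) (1,3) (1,4) (1,5)] -> total=11
Click 3 (5,4) count=1: revealed 1 new [(5,4)] -> total=12

Answer: .#####
.#####
......
....#.
......
....#.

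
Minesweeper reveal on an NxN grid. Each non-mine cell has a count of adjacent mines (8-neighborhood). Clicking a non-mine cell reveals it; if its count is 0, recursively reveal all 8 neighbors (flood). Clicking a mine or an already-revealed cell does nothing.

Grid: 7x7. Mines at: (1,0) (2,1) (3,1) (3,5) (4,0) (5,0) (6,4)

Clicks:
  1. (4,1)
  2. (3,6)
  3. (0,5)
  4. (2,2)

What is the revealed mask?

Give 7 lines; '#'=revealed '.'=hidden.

Click 1 (4,1) count=3: revealed 1 new [(4,1)] -> total=1
Click 2 (3,6) count=1: revealed 1 new [(3,6)] -> total=2
Click 3 (0,5) count=0: revealed 30 new [(0,1) (0,2) (0,3) (0,4) (0,5) (0,6) (1,1) (1,2) (1,3) (1,4) (1,5) (1,6) (2,2) (2,3) (2,4) (2,5) (2,6) (3,2) (3,3) (3,4) (4,2) (4,3) (4,4) (5,1) (5,2) (5,3) (5,4) (6,1) (6,2) (6,3)] -> total=32
Click 4 (2,2) count=2: revealed 0 new [(none)] -> total=32

Answer: .######
.######
..#####
..###.#
.####..
.####..
.###...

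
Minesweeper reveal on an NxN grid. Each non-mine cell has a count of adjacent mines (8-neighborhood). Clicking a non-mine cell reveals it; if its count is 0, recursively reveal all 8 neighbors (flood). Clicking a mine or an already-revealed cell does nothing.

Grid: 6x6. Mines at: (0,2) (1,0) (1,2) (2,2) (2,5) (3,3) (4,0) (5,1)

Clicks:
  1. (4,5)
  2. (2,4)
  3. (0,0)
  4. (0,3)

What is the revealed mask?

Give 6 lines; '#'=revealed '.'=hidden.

Answer: #..#..
......
....#.
....##
..####
..####

Derivation:
Click 1 (4,5) count=0: revealed 10 new [(3,4) (3,5) (4,2) (4,3) (4,4) (4,5) (5,2) (5,3) (5,4) (5,5)] -> total=10
Click 2 (2,4) count=2: revealed 1 new [(2,4)] -> total=11
Click 3 (0,0) count=1: revealed 1 new [(0,0)] -> total=12
Click 4 (0,3) count=2: revealed 1 new [(0,3)] -> total=13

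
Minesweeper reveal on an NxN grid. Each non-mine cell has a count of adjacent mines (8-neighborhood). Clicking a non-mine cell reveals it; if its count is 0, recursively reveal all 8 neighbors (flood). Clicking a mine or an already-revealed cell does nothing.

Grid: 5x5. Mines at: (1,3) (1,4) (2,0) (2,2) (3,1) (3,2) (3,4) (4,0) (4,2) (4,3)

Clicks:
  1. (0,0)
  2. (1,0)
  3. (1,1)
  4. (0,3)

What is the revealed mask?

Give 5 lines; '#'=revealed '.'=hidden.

Answer: ####.
###..
.....
.....
.....

Derivation:
Click 1 (0,0) count=0: revealed 6 new [(0,0) (0,1) (0,2) (1,0) (1,1) (1,2)] -> total=6
Click 2 (1,0) count=1: revealed 0 new [(none)] -> total=6
Click 3 (1,1) count=2: revealed 0 new [(none)] -> total=6
Click 4 (0,3) count=2: revealed 1 new [(0,3)] -> total=7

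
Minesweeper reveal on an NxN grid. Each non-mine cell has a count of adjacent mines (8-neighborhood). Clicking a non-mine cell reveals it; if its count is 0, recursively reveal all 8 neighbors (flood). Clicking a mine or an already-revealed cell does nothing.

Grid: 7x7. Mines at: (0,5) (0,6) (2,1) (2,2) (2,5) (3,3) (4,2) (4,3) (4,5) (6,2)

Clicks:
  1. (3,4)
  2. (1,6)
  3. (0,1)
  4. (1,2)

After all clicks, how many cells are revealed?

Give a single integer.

Click 1 (3,4) count=4: revealed 1 new [(3,4)] -> total=1
Click 2 (1,6) count=3: revealed 1 new [(1,6)] -> total=2
Click 3 (0,1) count=0: revealed 10 new [(0,0) (0,1) (0,2) (0,3) (0,4) (1,0) (1,1) (1,2) (1,3) (1,4)] -> total=12
Click 4 (1,2) count=2: revealed 0 new [(none)] -> total=12

Answer: 12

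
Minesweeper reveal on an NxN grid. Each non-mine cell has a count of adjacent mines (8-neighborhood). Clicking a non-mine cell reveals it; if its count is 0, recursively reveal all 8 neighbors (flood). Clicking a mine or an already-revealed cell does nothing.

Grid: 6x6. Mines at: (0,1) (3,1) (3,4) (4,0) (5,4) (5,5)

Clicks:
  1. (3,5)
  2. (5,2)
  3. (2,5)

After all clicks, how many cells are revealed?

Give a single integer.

Answer: 8

Derivation:
Click 1 (3,5) count=1: revealed 1 new [(3,5)] -> total=1
Click 2 (5,2) count=0: revealed 6 new [(4,1) (4,2) (4,3) (5,1) (5,2) (5,3)] -> total=7
Click 3 (2,5) count=1: revealed 1 new [(2,5)] -> total=8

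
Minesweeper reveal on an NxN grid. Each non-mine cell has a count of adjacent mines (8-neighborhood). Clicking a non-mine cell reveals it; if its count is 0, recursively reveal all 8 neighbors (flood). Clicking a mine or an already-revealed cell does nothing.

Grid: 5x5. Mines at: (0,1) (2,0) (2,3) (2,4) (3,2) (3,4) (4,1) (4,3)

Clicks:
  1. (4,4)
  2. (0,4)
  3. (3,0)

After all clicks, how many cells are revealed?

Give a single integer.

Answer: 8

Derivation:
Click 1 (4,4) count=2: revealed 1 new [(4,4)] -> total=1
Click 2 (0,4) count=0: revealed 6 new [(0,2) (0,3) (0,4) (1,2) (1,3) (1,4)] -> total=7
Click 3 (3,0) count=2: revealed 1 new [(3,0)] -> total=8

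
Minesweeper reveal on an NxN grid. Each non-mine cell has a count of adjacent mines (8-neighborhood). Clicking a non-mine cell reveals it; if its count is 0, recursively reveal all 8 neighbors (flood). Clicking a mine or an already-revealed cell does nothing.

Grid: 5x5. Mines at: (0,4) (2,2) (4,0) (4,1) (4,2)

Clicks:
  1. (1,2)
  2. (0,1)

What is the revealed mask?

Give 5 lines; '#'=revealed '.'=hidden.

Answer: ####.
####.
##...
##...
.....

Derivation:
Click 1 (1,2) count=1: revealed 1 new [(1,2)] -> total=1
Click 2 (0,1) count=0: revealed 11 new [(0,0) (0,1) (0,2) (0,3) (1,0) (1,1) (1,3) (2,0) (2,1) (3,0) (3,1)] -> total=12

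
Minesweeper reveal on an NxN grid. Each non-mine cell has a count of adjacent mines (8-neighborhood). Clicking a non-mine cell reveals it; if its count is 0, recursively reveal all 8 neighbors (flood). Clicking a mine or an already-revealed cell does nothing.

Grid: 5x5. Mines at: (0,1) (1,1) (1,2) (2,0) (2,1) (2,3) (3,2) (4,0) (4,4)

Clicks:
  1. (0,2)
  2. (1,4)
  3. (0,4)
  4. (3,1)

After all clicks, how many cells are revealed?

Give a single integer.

Answer: 6

Derivation:
Click 1 (0,2) count=3: revealed 1 new [(0,2)] -> total=1
Click 2 (1,4) count=1: revealed 1 new [(1,4)] -> total=2
Click 3 (0,4) count=0: revealed 3 new [(0,3) (0,4) (1,3)] -> total=5
Click 4 (3,1) count=4: revealed 1 new [(3,1)] -> total=6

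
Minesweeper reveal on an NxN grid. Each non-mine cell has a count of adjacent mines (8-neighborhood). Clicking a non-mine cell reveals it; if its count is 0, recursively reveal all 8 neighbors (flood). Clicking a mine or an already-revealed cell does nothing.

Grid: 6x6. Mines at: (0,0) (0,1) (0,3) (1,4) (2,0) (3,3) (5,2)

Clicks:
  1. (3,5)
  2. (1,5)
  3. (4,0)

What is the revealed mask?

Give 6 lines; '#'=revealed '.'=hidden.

Click 1 (3,5) count=0: revealed 10 new [(2,4) (2,5) (3,4) (3,5) (4,3) (4,4) (4,5) (5,3) (5,4) (5,5)] -> total=10
Click 2 (1,5) count=1: revealed 1 new [(1,5)] -> total=11
Click 3 (4,0) count=0: revealed 6 new [(3,0) (3,1) (4,0) (4,1) (5,0) (5,1)] -> total=17

Answer: ......
.....#
....##
##..##
##.###
##.###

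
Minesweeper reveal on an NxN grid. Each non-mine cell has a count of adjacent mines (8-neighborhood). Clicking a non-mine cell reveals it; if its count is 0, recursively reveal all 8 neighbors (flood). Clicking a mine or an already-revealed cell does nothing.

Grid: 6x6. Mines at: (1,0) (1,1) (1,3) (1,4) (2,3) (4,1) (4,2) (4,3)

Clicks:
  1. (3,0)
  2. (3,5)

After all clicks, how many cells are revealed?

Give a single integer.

Answer: 9

Derivation:
Click 1 (3,0) count=1: revealed 1 new [(3,0)] -> total=1
Click 2 (3,5) count=0: revealed 8 new [(2,4) (2,5) (3,4) (3,5) (4,4) (4,5) (5,4) (5,5)] -> total=9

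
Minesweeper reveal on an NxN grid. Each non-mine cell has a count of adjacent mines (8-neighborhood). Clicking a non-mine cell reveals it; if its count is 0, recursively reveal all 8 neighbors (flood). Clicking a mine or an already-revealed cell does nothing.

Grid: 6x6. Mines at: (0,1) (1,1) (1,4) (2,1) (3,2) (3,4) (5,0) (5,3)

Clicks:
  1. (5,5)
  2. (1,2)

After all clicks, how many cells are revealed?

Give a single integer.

Answer: 5

Derivation:
Click 1 (5,5) count=0: revealed 4 new [(4,4) (4,5) (5,4) (5,5)] -> total=4
Click 2 (1,2) count=3: revealed 1 new [(1,2)] -> total=5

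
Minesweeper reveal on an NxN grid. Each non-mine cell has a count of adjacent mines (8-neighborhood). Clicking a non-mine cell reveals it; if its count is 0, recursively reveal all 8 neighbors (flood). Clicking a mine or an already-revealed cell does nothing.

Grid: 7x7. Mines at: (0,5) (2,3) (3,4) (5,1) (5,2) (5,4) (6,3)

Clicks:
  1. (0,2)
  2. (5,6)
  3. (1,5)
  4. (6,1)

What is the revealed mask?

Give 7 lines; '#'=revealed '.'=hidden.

Click 1 (0,2) count=0: revealed 19 new [(0,0) (0,1) (0,2) (0,3) (0,4) (1,0) (1,1) (1,2) (1,3) (1,4) (2,0) (2,1) (2,2) (3,0) (3,1) (3,2) (4,0) (4,1) (4,2)] -> total=19
Click 2 (5,6) count=0: revealed 12 new [(1,5) (1,6) (2,5) (2,6) (3,5) (3,6) (4,5) (4,6) (5,5) (5,6) (6,5) (6,6)] -> total=31
Click 3 (1,5) count=1: revealed 0 new [(none)] -> total=31
Click 4 (6,1) count=2: revealed 1 new [(6,1)] -> total=32

Answer: #####..
#######
###..##
###..##
###..##
.....##
.#...##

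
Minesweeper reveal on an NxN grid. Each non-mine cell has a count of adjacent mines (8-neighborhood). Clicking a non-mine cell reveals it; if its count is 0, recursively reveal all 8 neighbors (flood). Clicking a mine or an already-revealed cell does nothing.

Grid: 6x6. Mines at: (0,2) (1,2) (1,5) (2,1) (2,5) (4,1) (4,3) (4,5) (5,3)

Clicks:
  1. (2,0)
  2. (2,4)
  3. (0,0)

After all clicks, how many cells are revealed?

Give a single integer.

Click 1 (2,0) count=1: revealed 1 new [(2,0)] -> total=1
Click 2 (2,4) count=2: revealed 1 new [(2,4)] -> total=2
Click 3 (0,0) count=0: revealed 4 new [(0,0) (0,1) (1,0) (1,1)] -> total=6

Answer: 6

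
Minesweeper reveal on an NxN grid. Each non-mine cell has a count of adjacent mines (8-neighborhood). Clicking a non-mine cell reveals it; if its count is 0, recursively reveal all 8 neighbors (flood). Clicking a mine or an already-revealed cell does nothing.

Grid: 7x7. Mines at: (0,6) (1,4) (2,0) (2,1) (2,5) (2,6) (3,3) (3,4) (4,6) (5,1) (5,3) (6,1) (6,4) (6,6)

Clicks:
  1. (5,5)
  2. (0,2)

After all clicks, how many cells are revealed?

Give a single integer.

Click 1 (5,5) count=3: revealed 1 new [(5,5)] -> total=1
Click 2 (0,2) count=0: revealed 8 new [(0,0) (0,1) (0,2) (0,3) (1,0) (1,1) (1,2) (1,3)] -> total=9

Answer: 9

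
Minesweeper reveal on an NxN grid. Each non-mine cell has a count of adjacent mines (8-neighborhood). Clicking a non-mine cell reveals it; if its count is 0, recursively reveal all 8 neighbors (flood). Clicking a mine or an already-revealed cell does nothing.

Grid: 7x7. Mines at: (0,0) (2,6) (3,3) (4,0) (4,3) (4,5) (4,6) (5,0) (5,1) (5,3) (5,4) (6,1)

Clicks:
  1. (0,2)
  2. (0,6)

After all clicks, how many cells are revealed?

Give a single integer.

Answer: 22

Derivation:
Click 1 (0,2) count=0: revealed 22 new [(0,1) (0,2) (0,3) (0,4) (0,5) (0,6) (1,0) (1,1) (1,2) (1,3) (1,4) (1,5) (1,6) (2,0) (2,1) (2,2) (2,3) (2,4) (2,5) (3,0) (3,1) (3,2)] -> total=22
Click 2 (0,6) count=0: revealed 0 new [(none)] -> total=22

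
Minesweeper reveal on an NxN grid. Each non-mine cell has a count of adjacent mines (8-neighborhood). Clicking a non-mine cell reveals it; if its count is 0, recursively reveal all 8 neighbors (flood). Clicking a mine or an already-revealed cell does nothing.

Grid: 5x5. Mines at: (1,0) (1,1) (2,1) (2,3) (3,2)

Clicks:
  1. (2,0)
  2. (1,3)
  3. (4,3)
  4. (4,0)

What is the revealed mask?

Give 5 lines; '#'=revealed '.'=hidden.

Answer: .....
...#.
#....
##...
##.#.

Derivation:
Click 1 (2,0) count=3: revealed 1 new [(2,0)] -> total=1
Click 2 (1,3) count=1: revealed 1 new [(1,3)] -> total=2
Click 3 (4,3) count=1: revealed 1 new [(4,3)] -> total=3
Click 4 (4,0) count=0: revealed 4 new [(3,0) (3,1) (4,0) (4,1)] -> total=7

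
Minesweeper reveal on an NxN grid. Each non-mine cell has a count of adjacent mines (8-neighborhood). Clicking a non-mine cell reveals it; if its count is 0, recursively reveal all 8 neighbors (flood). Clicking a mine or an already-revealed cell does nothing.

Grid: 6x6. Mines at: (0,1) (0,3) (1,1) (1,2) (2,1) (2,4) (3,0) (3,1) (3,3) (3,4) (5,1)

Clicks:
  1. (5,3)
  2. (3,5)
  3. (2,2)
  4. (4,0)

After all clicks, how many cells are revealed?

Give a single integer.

Click 1 (5,3) count=0: revealed 8 new [(4,2) (4,3) (4,4) (4,5) (5,2) (5,3) (5,4) (5,5)] -> total=8
Click 2 (3,5) count=2: revealed 1 new [(3,5)] -> total=9
Click 3 (2,2) count=5: revealed 1 new [(2,2)] -> total=10
Click 4 (4,0) count=3: revealed 1 new [(4,0)] -> total=11

Answer: 11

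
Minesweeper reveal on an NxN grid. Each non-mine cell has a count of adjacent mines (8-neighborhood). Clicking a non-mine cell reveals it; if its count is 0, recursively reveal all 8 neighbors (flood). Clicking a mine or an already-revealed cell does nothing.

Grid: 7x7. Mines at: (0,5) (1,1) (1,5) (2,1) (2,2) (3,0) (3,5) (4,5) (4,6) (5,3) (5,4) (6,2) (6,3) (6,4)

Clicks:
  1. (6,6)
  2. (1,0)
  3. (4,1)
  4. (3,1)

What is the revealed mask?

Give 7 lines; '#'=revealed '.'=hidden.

Click 1 (6,6) count=0: revealed 4 new [(5,5) (5,6) (6,5) (6,6)] -> total=4
Click 2 (1,0) count=2: revealed 1 new [(1,0)] -> total=5
Click 3 (4,1) count=1: revealed 1 new [(4,1)] -> total=6
Click 4 (3,1) count=3: revealed 1 new [(3,1)] -> total=7

Answer: .......
#......
.......
.#.....
.#.....
.....##
.....##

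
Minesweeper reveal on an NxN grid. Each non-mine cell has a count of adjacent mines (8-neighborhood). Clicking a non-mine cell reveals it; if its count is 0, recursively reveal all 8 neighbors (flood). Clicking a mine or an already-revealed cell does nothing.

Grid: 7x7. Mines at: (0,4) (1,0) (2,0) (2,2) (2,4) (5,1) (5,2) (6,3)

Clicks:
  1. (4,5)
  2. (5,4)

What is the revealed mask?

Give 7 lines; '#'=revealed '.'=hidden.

Answer: .....##
.....##
.....##
...####
...####
...####
....###

Derivation:
Click 1 (4,5) count=0: revealed 21 new [(0,5) (0,6) (1,5) (1,6) (2,5) (2,6) (3,3) (3,4) (3,5) (3,6) (4,3) (4,4) (4,5) (4,6) (5,3) (5,4) (5,5) (5,6) (6,4) (6,5) (6,6)] -> total=21
Click 2 (5,4) count=1: revealed 0 new [(none)] -> total=21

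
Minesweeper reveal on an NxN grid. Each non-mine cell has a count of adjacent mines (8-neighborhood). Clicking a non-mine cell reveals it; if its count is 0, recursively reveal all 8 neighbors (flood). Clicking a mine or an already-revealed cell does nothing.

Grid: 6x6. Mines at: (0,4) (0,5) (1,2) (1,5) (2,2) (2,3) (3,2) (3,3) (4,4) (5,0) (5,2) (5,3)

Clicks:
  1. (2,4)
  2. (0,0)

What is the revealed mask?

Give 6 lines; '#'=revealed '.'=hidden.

Answer: ##....
##....
##..#.
##....
##....
......

Derivation:
Click 1 (2,4) count=3: revealed 1 new [(2,4)] -> total=1
Click 2 (0,0) count=0: revealed 10 new [(0,0) (0,1) (1,0) (1,1) (2,0) (2,1) (3,0) (3,1) (4,0) (4,1)] -> total=11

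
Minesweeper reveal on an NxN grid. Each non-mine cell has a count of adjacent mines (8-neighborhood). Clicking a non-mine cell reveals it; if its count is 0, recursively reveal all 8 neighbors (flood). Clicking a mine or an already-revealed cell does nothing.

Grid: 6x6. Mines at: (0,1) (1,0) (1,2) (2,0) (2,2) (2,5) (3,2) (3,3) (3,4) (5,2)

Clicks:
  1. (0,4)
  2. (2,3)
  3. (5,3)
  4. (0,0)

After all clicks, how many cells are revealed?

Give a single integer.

Click 1 (0,4) count=0: revealed 6 new [(0,3) (0,4) (0,5) (1,3) (1,4) (1,5)] -> total=6
Click 2 (2,3) count=5: revealed 1 new [(2,3)] -> total=7
Click 3 (5,3) count=1: revealed 1 new [(5,3)] -> total=8
Click 4 (0,0) count=2: revealed 1 new [(0,0)] -> total=9

Answer: 9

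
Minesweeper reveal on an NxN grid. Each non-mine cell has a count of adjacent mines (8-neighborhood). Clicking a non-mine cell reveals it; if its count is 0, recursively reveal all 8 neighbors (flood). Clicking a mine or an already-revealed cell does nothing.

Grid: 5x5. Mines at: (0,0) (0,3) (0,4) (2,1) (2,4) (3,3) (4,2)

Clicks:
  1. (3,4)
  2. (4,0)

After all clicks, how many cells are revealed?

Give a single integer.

Answer: 5

Derivation:
Click 1 (3,4) count=2: revealed 1 new [(3,4)] -> total=1
Click 2 (4,0) count=0: revealed 4 new [(3,0) (3,1) (4,0) (4,1)] -> total=5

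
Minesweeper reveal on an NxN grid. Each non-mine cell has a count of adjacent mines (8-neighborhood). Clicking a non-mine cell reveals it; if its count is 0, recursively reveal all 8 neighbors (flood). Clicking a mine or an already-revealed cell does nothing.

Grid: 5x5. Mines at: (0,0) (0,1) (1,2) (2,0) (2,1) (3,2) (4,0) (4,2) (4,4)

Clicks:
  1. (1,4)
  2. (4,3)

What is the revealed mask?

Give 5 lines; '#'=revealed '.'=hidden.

Answer: ...##
...##
...##
...##
...#.

Derivation:
Click 1 (1,4) count=0: revealed 8 new [(0,3) (0,4) (1,3) (1,4) (2,3) (2,4) (3,3) (3,4)] -> total=8
Click 2 (4,3) count=3: revealed 1 new [(4,3)] -> total=9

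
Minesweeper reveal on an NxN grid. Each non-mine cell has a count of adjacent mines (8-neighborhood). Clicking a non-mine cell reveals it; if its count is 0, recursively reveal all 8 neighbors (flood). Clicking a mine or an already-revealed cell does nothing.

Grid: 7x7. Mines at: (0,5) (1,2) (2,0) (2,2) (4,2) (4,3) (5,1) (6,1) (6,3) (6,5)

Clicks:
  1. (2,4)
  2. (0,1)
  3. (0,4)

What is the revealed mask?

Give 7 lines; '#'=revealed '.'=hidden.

Answer: .#..#..
...####
...####
...####
....###
....###
.......

Derivation:
Click 1 (2,4) count=0: revealed 18 new [(1,3) (1,4) (1,5) (1,6) (2,3) (2,4) (2,5) (2,6) (3,3) (3,4) (3,5) (3,6) (4,4) (4,5) (4,6) (5,4) (5,5) (5,6)] -> total=18
Click 2 (0,1) count=1: revealed 1 new [(0,1)] -> total=19
Click 3 (0,4) count=1: revealed 1 new [(0,4)] -> total=20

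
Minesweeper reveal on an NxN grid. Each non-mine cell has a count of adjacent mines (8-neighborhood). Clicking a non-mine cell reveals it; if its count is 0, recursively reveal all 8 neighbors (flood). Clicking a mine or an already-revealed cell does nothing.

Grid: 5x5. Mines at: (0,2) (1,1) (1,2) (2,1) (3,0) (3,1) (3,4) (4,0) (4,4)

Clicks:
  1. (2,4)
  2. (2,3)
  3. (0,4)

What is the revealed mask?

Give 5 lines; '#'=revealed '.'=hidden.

Answer: ...##
...##
...##
.....
.....

Derivation:
Click 1 (2,4) count=1: revealed 1 new [(2,4)] -> total=1
Click 2 (2,3) count=2: revealed 1 new [(2,3)] -> total=2
Click 3 (0,4) count=0: revealed 4 new [(0,3) (0,4) (1,3) (1,4)] -> total=6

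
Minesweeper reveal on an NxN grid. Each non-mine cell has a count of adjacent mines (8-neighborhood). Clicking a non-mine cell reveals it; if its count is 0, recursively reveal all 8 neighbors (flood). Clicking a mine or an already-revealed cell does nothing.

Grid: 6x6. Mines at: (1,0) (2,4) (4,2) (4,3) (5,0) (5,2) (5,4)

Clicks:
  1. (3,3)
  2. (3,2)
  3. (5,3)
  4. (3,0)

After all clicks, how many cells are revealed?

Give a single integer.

Answer: 9

Derivation:
Click 1 (3,3) count=3: revealed 1 new [(3,3)] -> total=1
Click 2 (3,2) count=2: revealed 1 new [(3,2)] -> total=2
Click 3 (5,3) count=4: revealed 1 new [(5,3)] -> total=3
Click 4 (3,0) count=0: revealed 6 new [(2,0) (2,1) (3,0) (3,1) (4,0) (4,1)] -> total=9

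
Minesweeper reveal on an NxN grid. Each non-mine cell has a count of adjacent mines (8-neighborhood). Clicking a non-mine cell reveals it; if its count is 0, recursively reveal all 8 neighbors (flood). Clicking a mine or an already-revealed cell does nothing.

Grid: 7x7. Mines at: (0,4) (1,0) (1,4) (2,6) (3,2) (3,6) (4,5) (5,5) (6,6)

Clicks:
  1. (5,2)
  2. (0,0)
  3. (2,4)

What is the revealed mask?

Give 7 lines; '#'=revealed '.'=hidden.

Click 1 (5,2) count=0: revealed 19 new [(2,0) (2,1) (3,0) (3,1) (4,0) (4,1) (4,2) (4,3) (4,4) (5,0) (5,1) (5,2) (5,3) (5,4) (6,0) (6,1) (6,2) (6,3) (6,4)] -> total=19
Click 2 (0,0) count=1: revealed 1 new [(0,0)] -> total=20
Click 3 (2,4) count=1: revealed 1 new [(2,4)] -> total=21

Answer: #......
.......
##..#..
##.....
#####..
#####..
#####..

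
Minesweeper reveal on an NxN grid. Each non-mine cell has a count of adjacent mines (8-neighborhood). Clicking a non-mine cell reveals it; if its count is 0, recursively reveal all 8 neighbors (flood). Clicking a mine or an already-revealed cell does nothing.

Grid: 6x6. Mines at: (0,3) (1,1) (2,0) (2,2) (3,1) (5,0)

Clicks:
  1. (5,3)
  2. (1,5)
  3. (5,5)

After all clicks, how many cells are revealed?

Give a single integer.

Answer: 22

Derivation:
Click 1 (5,3) count=0: revealed 22 new [(0,4) (0,5) (1,3) (1,4) (1,5) (2,3) (2,4) (2,5) (3,2) (3,3) (3,4) (3,5) (4,1) (4,2) (4,3) (4,4) (4,5) (5,1) (5,2) (5,3) (5,4) (5,5)] -> total=22
Click 2 (1,5) count=0: revealed 0 new [(none)] -> total=22
Click 3 (5,5) count=0: revealed 0 new [(none)] -> total=22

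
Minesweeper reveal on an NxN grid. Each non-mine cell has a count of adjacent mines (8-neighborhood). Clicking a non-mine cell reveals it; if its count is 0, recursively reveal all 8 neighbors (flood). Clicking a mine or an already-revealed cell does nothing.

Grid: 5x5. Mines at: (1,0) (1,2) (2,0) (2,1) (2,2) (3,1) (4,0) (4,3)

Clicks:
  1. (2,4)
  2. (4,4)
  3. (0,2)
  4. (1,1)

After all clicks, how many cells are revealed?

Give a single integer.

Click 1 (2,4) count=0: revealed 8 new [(0,3) (0,4) (1,3) (1,4) (2,3) (2,4) (3,3) (3,4)] -> total=8
Click 2 (4,4) count=1: revealed 1 new [(4,4)] -> total=9
Click 3 (0,2) count=1: revealed 1 new [(0,2)] -> total=10
Click 4 (1,1) count=5: revealed 1 new [(1,1)] -> total=11

Answer: 11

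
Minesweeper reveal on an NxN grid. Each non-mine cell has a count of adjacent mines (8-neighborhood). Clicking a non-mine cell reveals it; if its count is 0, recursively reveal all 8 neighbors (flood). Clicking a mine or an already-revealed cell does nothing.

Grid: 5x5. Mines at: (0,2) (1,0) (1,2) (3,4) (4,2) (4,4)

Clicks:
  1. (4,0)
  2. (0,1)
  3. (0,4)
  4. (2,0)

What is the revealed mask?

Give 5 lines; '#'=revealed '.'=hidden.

Click 1 (4,0) count=0: revealed 6 new [(2,0) (2,1) (3,0) (3,1) (4,0) (4,1)] -> total=6
Click 2 (0,1) count=3: revealed 1 new [(0,1)] -> total=7
Click 3 (0,4) count=0: revealed 6 new [(0,3) (0,4) (1,3) (1,4) (2,3) (2,4)] -> total=13
Click 4 (2,0) count=1: revealed 0 new [(none)] -> total=13

Answer: .#.##
...##
##.##
##...
##...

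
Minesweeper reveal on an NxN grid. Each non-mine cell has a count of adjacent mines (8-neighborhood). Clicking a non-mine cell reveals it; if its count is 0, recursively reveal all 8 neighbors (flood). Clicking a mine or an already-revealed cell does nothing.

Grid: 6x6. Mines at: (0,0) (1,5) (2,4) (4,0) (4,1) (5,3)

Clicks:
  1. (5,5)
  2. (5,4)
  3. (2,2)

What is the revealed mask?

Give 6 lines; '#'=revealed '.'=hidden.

Click 1 (5,5) count=0: revealed 6 new [(3,4) (3,5) (4,4) (4,5) (5,4) (5,5)] -> total=6
Click 2 (5,4) count=1: revealed 0 new [(none)] -> total=6
Click 3 (2,2) count=0: revealed 17 new [(0,1) (0,2) (0,3) (0,4) (1,0) (1,1) (1,2) (1,3) (1,4) (2,0) (2,1) (2,2) (2,3) (3,0) (3,1) (3,2) (3,3)] -> total=23

Answer: .####.
#####.
####..
######
....##
....##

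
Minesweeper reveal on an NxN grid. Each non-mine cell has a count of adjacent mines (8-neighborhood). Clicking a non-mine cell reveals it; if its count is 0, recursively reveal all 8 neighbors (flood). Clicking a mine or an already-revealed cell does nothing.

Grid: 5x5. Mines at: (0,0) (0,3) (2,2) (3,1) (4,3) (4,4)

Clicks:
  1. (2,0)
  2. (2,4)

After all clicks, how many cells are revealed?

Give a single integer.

Click 1 (2,0) count=1: revealed 1 new [(2,0)] -> total=1
Click 2 (2,4) count=0: revealed 6 new [(1,3) (1,4) (2,3) (2,4) (3,3) (3,4)] -> total=7

Answer: 7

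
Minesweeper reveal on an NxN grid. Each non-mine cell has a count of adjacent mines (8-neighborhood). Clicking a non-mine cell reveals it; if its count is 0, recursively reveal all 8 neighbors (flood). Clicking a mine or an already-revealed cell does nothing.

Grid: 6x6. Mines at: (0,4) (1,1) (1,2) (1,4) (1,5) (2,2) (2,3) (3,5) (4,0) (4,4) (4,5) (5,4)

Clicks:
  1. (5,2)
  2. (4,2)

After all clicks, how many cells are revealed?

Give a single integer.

Answer: 9

Derivation:
Click 1 (5,2) count=0: revealed 9 new [(3,1) (3,2) (3,3) (4,1) (4,2) (4,3) (5,1) (5,2) (5,3)] -> total=9
Click 2 (4,2) count=0: revealed 0 new [(none)] -> total=9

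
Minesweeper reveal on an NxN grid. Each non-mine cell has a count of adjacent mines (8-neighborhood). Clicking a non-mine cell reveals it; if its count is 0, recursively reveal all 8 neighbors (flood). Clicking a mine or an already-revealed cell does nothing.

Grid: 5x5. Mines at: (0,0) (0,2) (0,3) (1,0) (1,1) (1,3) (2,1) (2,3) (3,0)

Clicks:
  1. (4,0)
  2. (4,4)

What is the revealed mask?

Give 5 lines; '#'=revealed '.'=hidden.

Answer: .....
.....
.....
.####
#####

Derivation:
Click 1 (4,0) count=1: revealed 1 new [(4,0)] -> total=1
Click 2 (4,4) count=0: revealed 8 new [(3,1) (3,2) (3,3) (3,4) (4,1) (4,2) (4,3) (4,4)] -> total=9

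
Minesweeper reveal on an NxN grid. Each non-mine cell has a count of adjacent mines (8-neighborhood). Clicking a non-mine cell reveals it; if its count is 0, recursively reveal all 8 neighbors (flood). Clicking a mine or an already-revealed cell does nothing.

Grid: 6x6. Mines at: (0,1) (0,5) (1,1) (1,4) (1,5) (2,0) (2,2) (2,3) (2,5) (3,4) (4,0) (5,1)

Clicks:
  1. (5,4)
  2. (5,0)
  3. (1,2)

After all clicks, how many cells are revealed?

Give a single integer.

Click 1 (5,4) count=0: revealed 8 new [(4,2) (4,3) (4,4) (4,5) (5,2) (5,3) (5,4) (5,5)] -> total=8
Click 2 (5,0) count=2: revealed 1 new [(5,0)] -> total=9
Click 3 (1,2) count=4: revealed 1 new [(1,2)] -> total=10

Answer: 10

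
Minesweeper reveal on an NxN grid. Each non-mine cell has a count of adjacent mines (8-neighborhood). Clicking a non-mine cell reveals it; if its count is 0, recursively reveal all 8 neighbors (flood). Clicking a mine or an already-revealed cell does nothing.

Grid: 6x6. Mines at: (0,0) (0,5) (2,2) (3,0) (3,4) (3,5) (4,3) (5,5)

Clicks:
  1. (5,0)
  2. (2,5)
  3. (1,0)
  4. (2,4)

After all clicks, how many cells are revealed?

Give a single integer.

Click 1 (5,0) count=0: revealed 6 new [(4,0) (4,1) (4,2) (5,0) (5,1) (5,2)] -> total=6
Click 2 (2,5) count=2: revealed 1 new [(2,5)] -> total=7
Click 3 (1,0) count=1: revealed 1 new [(1,0)] -> total=8
Click 4 (2,4) count=2: revealed 1 new [(2,4)] -> total=9

Answer: 9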